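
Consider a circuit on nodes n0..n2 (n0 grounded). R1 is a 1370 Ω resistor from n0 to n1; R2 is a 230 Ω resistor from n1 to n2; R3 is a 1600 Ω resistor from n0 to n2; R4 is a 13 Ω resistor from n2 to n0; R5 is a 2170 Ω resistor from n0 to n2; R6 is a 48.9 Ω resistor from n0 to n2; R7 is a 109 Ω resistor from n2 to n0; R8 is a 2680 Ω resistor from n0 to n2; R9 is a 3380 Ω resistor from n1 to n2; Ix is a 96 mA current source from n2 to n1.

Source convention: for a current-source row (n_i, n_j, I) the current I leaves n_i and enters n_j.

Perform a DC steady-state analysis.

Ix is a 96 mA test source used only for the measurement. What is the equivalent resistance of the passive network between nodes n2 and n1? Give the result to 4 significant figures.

Element admittances at DC:
  Y(R1) = 0.0007299 S between n0,n1
  Y(R2) = 0.004348 S between n1,n2
  Y(R3) = 0.0006250 S between n0,n2
  Y(R4) = 0.07692 S between n2,n0
  Y(R5) = 0.0004608 S between n0,n2
  Y(R6) = 0.02045 S between n0,n2
  Y(R7) = 0.009174 S between n2,n0
  Y(R8) = 0.0003731 S between n0,n2
  Y(R9) = 0.0002959 S between n1,n2
  Ix: injects 0.096 A into n1 (from n2)
Assemble and solve the 2×2 MNA system:
  V(n1)=17.76  V(n2)=-0.1200

R_eq = 186.3 Ω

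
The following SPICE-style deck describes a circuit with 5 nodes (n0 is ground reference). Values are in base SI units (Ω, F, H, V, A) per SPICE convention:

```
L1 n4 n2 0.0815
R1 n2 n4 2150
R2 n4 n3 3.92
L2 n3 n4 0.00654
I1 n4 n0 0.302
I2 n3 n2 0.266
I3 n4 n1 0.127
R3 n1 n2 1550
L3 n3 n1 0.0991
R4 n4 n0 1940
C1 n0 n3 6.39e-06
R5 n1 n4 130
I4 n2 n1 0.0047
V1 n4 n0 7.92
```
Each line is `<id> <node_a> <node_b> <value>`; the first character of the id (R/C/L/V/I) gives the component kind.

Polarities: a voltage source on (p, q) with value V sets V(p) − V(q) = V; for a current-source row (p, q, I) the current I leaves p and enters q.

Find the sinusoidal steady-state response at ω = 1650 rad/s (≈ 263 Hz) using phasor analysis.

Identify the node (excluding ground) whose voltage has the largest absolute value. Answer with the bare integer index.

2

MNA unknowns: 4 node voltages V₁..V_4 plus 1 source current (V1)
L1: Y=0.000-0.007436j on G[4,2]
R1: Y=0.0004651+0.000j on G[2,4]
R2: Y=0.2551+0.000j on G[4,3]
L2: Y=0.000-0.09267j on G[3,4]
I1: z[4]−=0.302, z[0]+=0.302
I2: z[3]−=0.266, z[2]+=0.266
I3: z[4]−=0.127, z[1]+=0.127
R3: Y=0.0006452+0.000j on G[1,2]
L3: Y=0.000-0.006116j on G[3,1]
R4: Y=0.0005155+0.000j on G[4,0]
C1: Y=0.000+0.01054j on G[0,3]
R5: Y=0.007692+0.000j on G[1,4]
I4: z[2]−=0.0047, z[1]+=0.0047
V1: row V4−V0=7.92, i_V1 at 4,0
solve → V1=16.57+9.483j, V2=12.36+35.23j, V3=7.357-0.7294j, V4=7.920+0.000j
aux → i_V1=-0.3138-0.07757j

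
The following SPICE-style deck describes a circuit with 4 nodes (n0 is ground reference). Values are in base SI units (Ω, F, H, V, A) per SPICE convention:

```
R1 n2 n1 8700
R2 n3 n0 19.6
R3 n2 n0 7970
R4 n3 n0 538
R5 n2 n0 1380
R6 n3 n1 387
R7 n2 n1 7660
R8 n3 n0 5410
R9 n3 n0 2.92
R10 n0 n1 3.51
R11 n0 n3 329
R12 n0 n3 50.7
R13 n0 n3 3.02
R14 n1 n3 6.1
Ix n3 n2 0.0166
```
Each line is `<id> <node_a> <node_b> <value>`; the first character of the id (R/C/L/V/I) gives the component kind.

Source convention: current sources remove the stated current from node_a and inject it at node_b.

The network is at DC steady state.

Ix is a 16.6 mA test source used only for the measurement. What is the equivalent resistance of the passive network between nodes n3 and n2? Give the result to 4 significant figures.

R_eq = 913.8 Ω

MNA unknowns: 3 node voltages V₁..V_3
R1: Y=0.0001149 on G[2,1]
R2: Y=0.05102 on G[3,0]
R3: Y=0.0001255 on G[2,0]
R4: Y=0.001859 on G[3,0]
R5: Y=0.0007246 on G[2,0]
R6: Y=0.002584 on G[3,1]
R7: Y=0.0001305 on G[2,1]
R8: Y=0.0001848 on G[3,0]
R9: Y=0.3425 on G[3,0]
R10: Y=0.2849 on G[0,1]
R11: Y=0.003040 on G[0,3]
R12: Y=0.01972 on G[0,3]
R13: Y=0.3311 on G[0,3]
R14: Y=0.1639 on G[1,3]
Ix: z[3]−=0.0166, z[2]+=0.0166
solve → V1=0.001665, V2=15.15, V3=-0.01782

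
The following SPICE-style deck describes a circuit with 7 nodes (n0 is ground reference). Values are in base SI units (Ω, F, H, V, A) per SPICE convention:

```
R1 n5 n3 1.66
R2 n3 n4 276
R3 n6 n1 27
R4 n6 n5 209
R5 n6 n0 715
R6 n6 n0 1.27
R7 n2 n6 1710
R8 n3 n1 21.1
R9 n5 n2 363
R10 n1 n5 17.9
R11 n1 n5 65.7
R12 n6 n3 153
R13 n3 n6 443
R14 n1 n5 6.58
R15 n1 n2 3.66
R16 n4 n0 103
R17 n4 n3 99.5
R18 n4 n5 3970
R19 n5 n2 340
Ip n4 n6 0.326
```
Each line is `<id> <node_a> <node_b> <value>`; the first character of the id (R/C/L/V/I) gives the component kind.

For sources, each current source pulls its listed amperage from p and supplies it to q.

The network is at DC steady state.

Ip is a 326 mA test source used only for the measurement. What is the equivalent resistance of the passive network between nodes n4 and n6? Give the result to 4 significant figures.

MNA unknowns: 6 node voltages V₁..V_6
R1: Y=0.6024 on G[5,3]
R2: Y=0.003623 on G[3,4]
R3: Y=0.03704 on G[6,1]
R4: Y=0.004785 on G[6,5]
R5: Y=0.001399 on G[6,0]
R6: Y=0.7874 on G[6,0]
R7: Y=0.0005848 on G[2,6]
R8: Y=0.04739 on G[3,1]
R9: Y=0.002755 on G[5,2]
R10: Y=0.05587 on G[1,5]
R11: Y=0.01522 on G[1,5]
R12: Y=0.006536 on G[6,3]
R13: Y=0.002257 on G[3,6]
R14: Y=0.1520 on G[1,5]
R15: Y=0.2732 on G[1,2]
R16: Y=0.009709 on G[4,0]
R17: Y=0.01005 on G[4,3]
R18: Y=0.0002519 on G[4,5]
R19: Y=0.002941 on G[5,2]
Ip: z[4]−=0.326, z[6]+=0.326
solve → V1=-3.015, V2=-3.017, V3=-3.600, V4=-15.91, V5=-3.422, V6=0.1959

R_eq = 49.41 Ω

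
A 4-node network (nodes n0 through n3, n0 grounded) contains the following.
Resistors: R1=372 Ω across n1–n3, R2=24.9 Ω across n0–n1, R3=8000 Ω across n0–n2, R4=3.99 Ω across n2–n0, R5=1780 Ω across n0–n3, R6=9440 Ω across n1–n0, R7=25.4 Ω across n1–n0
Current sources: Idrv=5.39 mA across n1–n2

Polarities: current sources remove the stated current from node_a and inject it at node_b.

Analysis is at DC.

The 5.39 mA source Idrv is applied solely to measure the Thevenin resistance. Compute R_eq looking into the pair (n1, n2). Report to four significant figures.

R_eq = 16.47 Ω

Apply KCL at each of the 3 non-ground nodes and solve the resulting linear system.
Node n1: branches {R1, R2, R6, R7, Idrv} → V_1 = -0.06729
Node n2: branches {R3, R4, Idrv} → V_2 = 0.02150
Node n3: branches {R1, R5} → V_3 = -0.05566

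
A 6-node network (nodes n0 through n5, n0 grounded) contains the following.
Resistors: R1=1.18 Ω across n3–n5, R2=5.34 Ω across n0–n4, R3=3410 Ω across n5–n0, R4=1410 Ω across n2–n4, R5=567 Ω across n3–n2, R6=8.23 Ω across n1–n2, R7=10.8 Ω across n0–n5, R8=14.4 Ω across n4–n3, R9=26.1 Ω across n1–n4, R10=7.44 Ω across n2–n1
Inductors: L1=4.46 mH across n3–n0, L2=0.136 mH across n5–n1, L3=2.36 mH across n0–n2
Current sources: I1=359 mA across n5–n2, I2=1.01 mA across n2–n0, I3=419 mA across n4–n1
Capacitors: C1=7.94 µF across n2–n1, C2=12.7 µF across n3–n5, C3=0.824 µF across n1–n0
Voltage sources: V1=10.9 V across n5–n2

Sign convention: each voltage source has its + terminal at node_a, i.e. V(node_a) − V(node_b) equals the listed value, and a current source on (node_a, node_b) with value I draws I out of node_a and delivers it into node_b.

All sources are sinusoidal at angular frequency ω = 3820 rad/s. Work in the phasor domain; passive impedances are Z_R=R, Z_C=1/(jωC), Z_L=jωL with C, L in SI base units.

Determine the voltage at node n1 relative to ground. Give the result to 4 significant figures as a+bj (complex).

4.415-4.181j V

Element admittances at ω=3820 rad/s:
  Y(R1) = 0.8475+0.000j S between n3,n5
  Y(R2) = 0.1873+0.000j S between n0,n4
  Y(R3) = 0.0002933+0.000j S between n5,n0
  Y(L1) = 0.000-0.05870j S between n3,n0
  I1: injects 0.359 A into n2 (from n5)
  Y(R4) = 0.0007092+0.000j S between n2,n4
  Y(C1) = 0.000+0.03033j S between n2,n1
  Y(L2) = 0.000-1.925j S between n5,n1
  I2: injects 0.00101 A into n0 (from n2)
  Y(R5) = 0.001764+0.000j S between n3,n2
  I3: injects 0.419 A into n1 (from n4)
  Y(R6) = 0.1215+0.000j S between n1,n2
  Y(L3) = 0.000-0.1109j S between n0,n2
  Y(C2) = 0.000+0.04851j S between n3,n5
  Y(C3) = 0.000+0.003148j S between n1,n0
  Y(R7) = 0.09259+0.000j S between n0,n5
  Y(R8) = 0.06944+0.000j S between n4,n3
  Y(R9) = 0.03831+0.000j S between n1,n4
  Y(R10) = 0.1344+0.000j S between n2,n1
  V1: constraint V(n5)−V(n2) = 10.9
Assemble and solve the 6×6 MNA system:
  V(n1)=4.415-4.181j  V(n2)=-6.424-2.845j  V(n3)=4.305-2.430j  V(n4)=0.1508-1.119j  V(n5)=4.476-2.845j
  i(V1)=-3.512+0.7238j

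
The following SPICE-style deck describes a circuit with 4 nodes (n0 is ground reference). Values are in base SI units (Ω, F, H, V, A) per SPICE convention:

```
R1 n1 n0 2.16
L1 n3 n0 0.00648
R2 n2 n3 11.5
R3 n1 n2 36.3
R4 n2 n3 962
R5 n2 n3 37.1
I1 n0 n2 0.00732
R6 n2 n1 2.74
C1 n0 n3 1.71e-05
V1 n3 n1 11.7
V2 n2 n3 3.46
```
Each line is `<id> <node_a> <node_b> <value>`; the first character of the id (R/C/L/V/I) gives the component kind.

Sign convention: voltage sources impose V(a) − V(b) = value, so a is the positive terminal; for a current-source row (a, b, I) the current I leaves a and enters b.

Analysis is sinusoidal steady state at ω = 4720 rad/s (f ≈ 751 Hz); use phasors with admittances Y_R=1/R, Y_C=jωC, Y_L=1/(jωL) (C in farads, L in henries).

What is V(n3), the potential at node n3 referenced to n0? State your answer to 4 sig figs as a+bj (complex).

Element admittances at ω=4720 rad/s:
  Y(R1) = 0.4630+0.000j S between n1,n0
  Y(L1) = 0.000-0.03270j S between n3,n0
  Y(R2) = 0.08696+0.000j S between n2,n3
  Y(R3) = 0.02755+0.000j S between n1,n2
  Y(R4) = 0.001040+0.000j S between n2,n3
  Y(R5) = 0.02695+0.000j S between n2,n3
  I1: injects 0.00732 A into n2 (from n0)
  Y(R6) = 0.3650+0.000j S between n2,n1
  Y(C1) = 0.000+0.08071j S between n0,n3
  V1: constraint V(n3)−V(n1) = 11.7
  V2: constraint V(n2)−V(n3) = 3.46
Assemble and solve the 5×5 MNA system:
  V(n1)=-0.1089-1.202j  V(n2)=15.05-1.202j  V(n3)=11.59-1.202j
  i(V1)=-6.001-0.5566j  i(V2)=-6.341+0.000j

11.59-1.202j V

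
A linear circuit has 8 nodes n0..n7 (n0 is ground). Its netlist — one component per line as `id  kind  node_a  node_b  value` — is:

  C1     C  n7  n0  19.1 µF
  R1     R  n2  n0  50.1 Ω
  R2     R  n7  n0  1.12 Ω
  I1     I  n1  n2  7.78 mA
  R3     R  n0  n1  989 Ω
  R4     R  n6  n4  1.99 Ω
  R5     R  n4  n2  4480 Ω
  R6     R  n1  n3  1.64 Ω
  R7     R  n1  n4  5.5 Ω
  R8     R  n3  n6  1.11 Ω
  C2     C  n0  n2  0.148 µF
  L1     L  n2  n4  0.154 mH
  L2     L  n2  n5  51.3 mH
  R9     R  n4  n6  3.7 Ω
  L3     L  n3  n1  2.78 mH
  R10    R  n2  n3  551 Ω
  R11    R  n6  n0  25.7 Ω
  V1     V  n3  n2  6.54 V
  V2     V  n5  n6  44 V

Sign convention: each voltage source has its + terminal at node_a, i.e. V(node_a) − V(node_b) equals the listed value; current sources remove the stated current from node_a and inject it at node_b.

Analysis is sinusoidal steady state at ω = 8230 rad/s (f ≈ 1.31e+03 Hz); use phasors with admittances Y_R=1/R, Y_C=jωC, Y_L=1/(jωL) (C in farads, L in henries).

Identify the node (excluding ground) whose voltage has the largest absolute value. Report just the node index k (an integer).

5

Element admittances at ω=8230 rad/s:
  Y(C1) = 0.000+0.1572j S between n7,n0
  Y(R1) = 0.01996+0.000j S between n2,n0
  Y(R2) = 0.8929+0.000j S between n7,n0
  I1: injects 0.00778 A into n2 (from n1)
  Y(R3) = 0.001011+0.000j S between n0,n1
  Y(R4) = 0.5025+0.000j S between n6,n4
  Y(R5) = 0.0002232+0.000j S between n4,n2
  Y(R6) = 0.6098+0.000j S between n1,n3
  Y(R7) = 0.1818+0.000j S between n1,n4
  Y(R8) = 0.9009+0.000j S between n3,n6
  Y(C2) = 0.000+0.001218j S between n0,n2
  Y(L1) = 0.000-0.7890j S between n2,n4
  Y(L2) = 0.000-0.002369j S between n2,n5
  Y(R9) = 0.2703+0.000j S between n4,n6
  Y(L3) = 0.000-0.04371j S between n3,n1
  Y(R10) = 0.001815+0.000j S between n2,n3
  Y(R11) = 0.03891+0.000j S between n6,n0
  V1: constraint V(n3)−V(n2) = 6.54
  V2: constraint V(n5)−V(n6) = 44
Assemble and solve the 9×9 MNA system:
  V(n1)=2.465-0.2598j  V(n2)=-3.012-0.9058j  V(n3)=3.528-0.9058j  V(n4)=-0.8902+2.161j  V(n5)=45.45+0.5657j  V(n6)=1.452+0.5657j  V(n7)=0.000+0.000j
  i(V1)=-2.502+1.766j  i(V2)=-0.003485+0.1148j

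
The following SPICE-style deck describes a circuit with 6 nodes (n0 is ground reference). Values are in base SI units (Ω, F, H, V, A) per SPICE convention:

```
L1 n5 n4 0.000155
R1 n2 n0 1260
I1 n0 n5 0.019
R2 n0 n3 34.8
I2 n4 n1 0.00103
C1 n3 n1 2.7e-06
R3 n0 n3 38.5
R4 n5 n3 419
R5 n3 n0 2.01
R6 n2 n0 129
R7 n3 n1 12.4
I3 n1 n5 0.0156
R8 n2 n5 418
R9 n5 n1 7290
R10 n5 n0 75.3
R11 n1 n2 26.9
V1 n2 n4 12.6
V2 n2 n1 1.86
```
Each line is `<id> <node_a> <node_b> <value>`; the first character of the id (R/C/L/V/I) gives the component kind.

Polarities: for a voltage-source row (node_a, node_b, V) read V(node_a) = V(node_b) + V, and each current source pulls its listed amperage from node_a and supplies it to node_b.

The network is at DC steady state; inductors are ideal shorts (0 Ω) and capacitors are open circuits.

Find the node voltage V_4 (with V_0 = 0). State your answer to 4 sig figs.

Apply KCL at each of the 5 non-ground nodes and solve the resulting linear system.
Node n1: branches {I2, C1, R7, I3, R9, R11, V2} → V_1 = 1.787
Node n2: branches {R1, R6, R8, R11, V1, V2} → V_2 = 3.647
Node n3: branches {R2, C1, R3, R4, R5, R7} → V_3 = 0.1933
Node n4: branches {L1, I2, V1} → V_4 = -8.953
Node n5: branches {L1, I1, R4, I3, R8, R9, R10} → V_5 = -8.953
Source currents: i(L1)=0.2069, i(V1)=-0.2059, i(V2)=0.07545

-8.953 V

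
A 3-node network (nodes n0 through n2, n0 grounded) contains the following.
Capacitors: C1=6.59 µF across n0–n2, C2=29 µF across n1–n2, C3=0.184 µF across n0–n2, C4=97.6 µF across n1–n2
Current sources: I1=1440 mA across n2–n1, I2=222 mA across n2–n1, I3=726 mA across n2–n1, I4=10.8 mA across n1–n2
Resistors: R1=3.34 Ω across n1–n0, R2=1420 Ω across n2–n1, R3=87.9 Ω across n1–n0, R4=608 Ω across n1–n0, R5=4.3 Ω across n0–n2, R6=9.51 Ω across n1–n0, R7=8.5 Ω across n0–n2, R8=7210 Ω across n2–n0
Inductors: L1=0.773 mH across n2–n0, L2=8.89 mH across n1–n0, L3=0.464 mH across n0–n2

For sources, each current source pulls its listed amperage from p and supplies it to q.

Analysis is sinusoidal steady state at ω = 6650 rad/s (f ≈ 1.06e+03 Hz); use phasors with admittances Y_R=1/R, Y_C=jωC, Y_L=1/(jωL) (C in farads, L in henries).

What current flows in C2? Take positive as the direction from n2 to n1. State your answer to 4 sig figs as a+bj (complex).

-0.5594-0.1894j A

Element admittances at ω=6650 rad/s:
  Y(C1) = 0.000+0.04382j S between n0,n2
  I1: injects 1.44 A into n1 (from n2)
  Y(R1) = 0.2994+0.000j S between n1,n0
  Y(L1) = 0.000-0.1945j S between n2,n0
  Y(C2) = 0.000+0.1928j S between n1,n2
  Y(R2) = 0.0007042+0.000j S between n2,n1
  Y(R3) = 0.01138+0.000j S between n1,n0
  Y(C3) = 0.000+0.001224j S between n0,n2
  Y(R4) = 0.001645+0.000j S between n1,n0
  Y(R5) = 0.2326+0.000j S between n0,n2
  Y(L2) = 0.000-0.01692j S between n1,n0
  Y(R6) = 0.1052+0.000j S between n1,n0
  Y(R7) = 0.1176+0.000j S between n0,n2
  Y(L3) = 0.000-0.3241j S between n0,n2
  Y(R8) = 0.0001387+0.000j S between n2,n0
  I2: injects 0.222 A into n1 (from n2)
  Y(C4) = 0.000+0.6490j S between n1,n2
  I3: injects 0.726 A into n1 (from n2)
  I4: injects 0.0108 A into n2 (from n1)
Assemble and solve the 2×2 MNA system:
  V(n1)=-0.07717-1.978j  V(n2)=-1.059+0.9224j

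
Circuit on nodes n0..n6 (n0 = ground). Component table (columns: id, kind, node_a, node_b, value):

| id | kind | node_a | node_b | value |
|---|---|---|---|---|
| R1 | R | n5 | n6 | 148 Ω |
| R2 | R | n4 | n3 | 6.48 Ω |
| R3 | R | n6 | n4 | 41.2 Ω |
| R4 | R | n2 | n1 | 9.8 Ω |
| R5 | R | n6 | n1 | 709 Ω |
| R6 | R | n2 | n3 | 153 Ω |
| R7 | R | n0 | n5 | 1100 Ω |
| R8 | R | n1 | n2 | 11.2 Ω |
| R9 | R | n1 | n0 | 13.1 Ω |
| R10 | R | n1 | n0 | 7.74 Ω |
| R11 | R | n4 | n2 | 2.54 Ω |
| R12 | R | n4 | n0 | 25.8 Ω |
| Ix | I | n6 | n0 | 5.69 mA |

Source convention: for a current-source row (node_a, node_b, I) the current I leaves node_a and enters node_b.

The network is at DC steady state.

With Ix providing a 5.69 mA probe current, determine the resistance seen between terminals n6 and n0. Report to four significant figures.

R_eq = 45.12 Ω

Element admittances at DC:
  Y(R1) = 0.006757 S between n5,n6
  Y(R2) = 0.1543 S between n4,n3
  Y(R3) = 0.02427 S between n6,n4
  Y(R4) = 0.1020 S between n2,n1
  Y(R5) = 0.001410 S between n6,n1
  Y(R6) = 0.006536 S between n2,n3
  Y(R7) = 0.0009091 S between n0,n5
  Y(R8) = 0.08929 S between n1,n2
  Y(R9) = 0.07634 S between n1,n0
  Y(R10) = 0.1292 S between n1,n0
  Y(R11) = 0.3937 S between n4,n2
  Y(R12) = 0.03876 S between n4,n0
  Ix: injects 0.00569 A into n0 (from n6)
Assemble and solve the 6×6 MNA system:
  V(n1)=-0.01826  V(n2)=-0.03612  V(n3)=-0.04431  V(n4)=-0.04466  V(n5)=-0.2263  V(n6)=-0.2568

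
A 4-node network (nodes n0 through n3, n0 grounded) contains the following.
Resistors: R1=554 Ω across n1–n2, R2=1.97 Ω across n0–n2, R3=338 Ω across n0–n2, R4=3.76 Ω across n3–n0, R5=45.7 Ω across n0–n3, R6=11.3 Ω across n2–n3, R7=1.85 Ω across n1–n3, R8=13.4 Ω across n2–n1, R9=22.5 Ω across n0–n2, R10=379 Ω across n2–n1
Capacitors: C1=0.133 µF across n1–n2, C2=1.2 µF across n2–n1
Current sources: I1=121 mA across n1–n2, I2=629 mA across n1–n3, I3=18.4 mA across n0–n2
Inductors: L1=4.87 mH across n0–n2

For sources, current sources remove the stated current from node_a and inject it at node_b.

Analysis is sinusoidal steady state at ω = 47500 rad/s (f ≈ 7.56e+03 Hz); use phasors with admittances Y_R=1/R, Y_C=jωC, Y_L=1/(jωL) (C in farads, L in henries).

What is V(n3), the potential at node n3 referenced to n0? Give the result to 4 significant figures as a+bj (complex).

Apply KCL at each of the 3 non-ground nodes and solve the resulting linear system.
Node n1: branches {R1, C1, I1, I2, C2, R7, R8, R10} → V_1 = -1.182+0.2277j
Node n2: branches {R1, C1, I1, R2, R3, C2, R6, L1, R8, R9, R10, I3} → V_2 = 0.03737-0.06603j
Node n3: branches {I2, R4, R5, R6, R7} → V_3 = -0.007138+0.1279j

-0.007138+0.1279j V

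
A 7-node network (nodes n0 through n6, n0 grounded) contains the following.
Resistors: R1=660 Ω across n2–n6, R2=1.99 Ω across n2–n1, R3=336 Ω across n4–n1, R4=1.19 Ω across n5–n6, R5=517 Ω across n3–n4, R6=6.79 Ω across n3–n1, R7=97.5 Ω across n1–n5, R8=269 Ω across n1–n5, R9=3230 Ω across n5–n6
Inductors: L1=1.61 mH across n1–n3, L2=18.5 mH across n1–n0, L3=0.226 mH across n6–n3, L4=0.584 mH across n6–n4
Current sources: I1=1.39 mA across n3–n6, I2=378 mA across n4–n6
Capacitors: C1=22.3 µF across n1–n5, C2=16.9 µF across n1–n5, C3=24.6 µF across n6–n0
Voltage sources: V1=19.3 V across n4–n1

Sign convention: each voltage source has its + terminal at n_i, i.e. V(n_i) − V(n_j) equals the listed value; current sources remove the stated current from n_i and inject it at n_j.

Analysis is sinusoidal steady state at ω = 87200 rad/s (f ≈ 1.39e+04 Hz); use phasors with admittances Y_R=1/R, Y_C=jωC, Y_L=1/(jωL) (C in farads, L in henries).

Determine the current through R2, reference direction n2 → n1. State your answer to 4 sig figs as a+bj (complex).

MNA unknowns: 6 node voltages V₁..V_6 plus 1 source current (V1)
R1: Y=0.001515+0.000j on G[2,6]
R2: Y=0.5025+0.000j on G[2,1]
R3: Y=0.002976+0.000j on G[4,1]
L1: Y=0.000-0.007123j on G[1,3]
L2: Y=0.000-0.0006199j on G[1,0]
R4: Y=0.8403+0.000j on G[5,6]
I1: z[3]−=0.00139, z[6]+=0.00139
L3: Y=0.000-0.05074j on G[6,3]
C1: Y=0.000+1.945j on G[1,5]
C2: Y=0.000+1.474j on G[1,5]
I2: z[4]−=0.378, z[6]+=0.378
C3: Y=0.000+2.145j on G[6,0]
R5: Y=0.001934+0.000j on G[3,4]
R6: Y=0.1473+0.000j on G[3,1]
R7: Y=0.01026+0.000j on G[1,5]
R8: Y=0.003717+0.000j on G[1,5]
R9: Y=0.0003096+0.000j on G[5,6]
L4: Y=0.000-0.01964j on G[6,4]
V1: row V4−V1=19.3, i_V1 at 4,1
solve → V1=-0.3874+0.5440j, V2=-0.3862+0.5424j, V3=-0.2944+0.4484j, V4=18.91+0.5440j, V5=-0.4909+0.4229j, V6=-0.0001120+0.0001572j
aux → i_V1=-0.4833+0.3712j

0.0005851-0.0008216j A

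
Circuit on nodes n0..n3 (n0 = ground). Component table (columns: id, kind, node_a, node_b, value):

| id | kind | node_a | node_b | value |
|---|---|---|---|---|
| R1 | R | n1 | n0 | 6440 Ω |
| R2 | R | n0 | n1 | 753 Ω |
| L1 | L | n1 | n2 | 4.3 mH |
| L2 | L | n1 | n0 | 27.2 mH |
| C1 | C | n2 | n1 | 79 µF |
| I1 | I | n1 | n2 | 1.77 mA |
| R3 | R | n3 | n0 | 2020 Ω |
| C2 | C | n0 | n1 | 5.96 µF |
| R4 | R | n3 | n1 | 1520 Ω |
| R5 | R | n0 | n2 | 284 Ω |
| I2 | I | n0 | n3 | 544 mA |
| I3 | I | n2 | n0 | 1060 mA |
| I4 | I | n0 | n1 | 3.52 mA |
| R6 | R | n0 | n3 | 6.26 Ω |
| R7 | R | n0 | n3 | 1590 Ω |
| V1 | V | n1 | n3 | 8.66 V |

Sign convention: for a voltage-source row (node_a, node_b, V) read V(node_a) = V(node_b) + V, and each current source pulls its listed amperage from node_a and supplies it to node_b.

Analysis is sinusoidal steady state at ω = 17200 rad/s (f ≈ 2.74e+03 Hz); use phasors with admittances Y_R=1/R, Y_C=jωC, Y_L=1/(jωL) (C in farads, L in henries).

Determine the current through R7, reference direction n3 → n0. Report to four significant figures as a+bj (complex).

-0.003007-0.001487j A

MNA unknowns: 3 node voltages V₁..V_3 plus 1 source current (V1)
R1: Y=0.0001553+0.000j on G[1,0]
R2: Y=0.001328+0.000j on G[0,1]
L1: Y=0.000-0.01352j on G[1,2]
L2: Y=0.000-0.002137j on G[1,0]
C1: Y=0.000+1.359j on G[2,1]
I1: z[1]−=0.00177, z[2]+=0.00177
R3: Y=0.0004950+0.000j on G[3,0]
C2: Y=0.000+0.1025j on G[0,1]
R4: Y=0.0006579+0.000j on G[3,1]
R5: Y=0.003521+0.000j on G[0,2]
I2: z[0]−=0.544, z[3]+=0.544
I3: z[2]−=1.06, z[0]+=1.06
I4: z[0]−=0.00352, z[1]+=0.00352
R6: Y=0.1597+0.000j on G[0,3]
R7: Y=0.0006289+0.000j on G[0,3]
V1: row V1−V3=8.66, i_V1 at 1,3
solve → V1=3.879-2.364j, V2=3.883-1.567j, V3=-4.781-2.364j
aux → i_V1=-1.319-0.3803j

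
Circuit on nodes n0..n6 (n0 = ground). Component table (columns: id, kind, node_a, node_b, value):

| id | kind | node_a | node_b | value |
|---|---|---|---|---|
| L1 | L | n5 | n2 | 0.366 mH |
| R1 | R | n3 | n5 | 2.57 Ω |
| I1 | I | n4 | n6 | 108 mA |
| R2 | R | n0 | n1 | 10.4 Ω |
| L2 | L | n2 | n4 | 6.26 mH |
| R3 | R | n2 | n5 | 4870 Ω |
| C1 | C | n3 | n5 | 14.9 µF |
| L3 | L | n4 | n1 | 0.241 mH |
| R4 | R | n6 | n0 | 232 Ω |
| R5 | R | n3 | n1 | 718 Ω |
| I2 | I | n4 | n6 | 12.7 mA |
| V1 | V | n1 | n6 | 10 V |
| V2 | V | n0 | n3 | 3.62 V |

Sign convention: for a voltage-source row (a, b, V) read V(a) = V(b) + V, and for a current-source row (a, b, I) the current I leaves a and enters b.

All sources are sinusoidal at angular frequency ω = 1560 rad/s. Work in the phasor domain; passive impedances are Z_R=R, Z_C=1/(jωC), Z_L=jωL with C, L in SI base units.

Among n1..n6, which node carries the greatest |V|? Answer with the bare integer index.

MNA unknowns: 6 node voltages V₁..V_6 plus 2 source currents (V1, V2)
L1: Y=0.000-1.751j on G[5,2]
R1: Y=0.3891+0.000j on G[3,5]
I1: z[4]−=0.108, z[6]+=0.108
R2: Y=0.09615+0.000j on G[0,1]
L2: Y=0.000-0.1024j on G[2,4]
R3: Y=0.0002053+0.000j on G[2,5]
C1: Y=0.000+0.02324j on G[3,5]
L3: Y=0.000-2.660j on G[4,1]
R4: Y=0.004310+0.000j on G[6,0]
R5: Y=0.001393+0.000j on G[3,1]
I2: z[4]−=0.0127, z[6]+=0.0127
V1: row V1−V6=10, i_V1 at 1,6
V2: row V0−V3=3.62, i_V2 at 0,3
solve → V1=-1.442+1.585j, V2=-3.079-0.3361j, V3=-3.620+0.000j, V4=-1.503+1.470j, V5=-3.171-0.4417j, V6=-11.44+1.585j
aux → i_V1=-0.1700+0.006831j, i_V2=-0.1880+0.1592j

6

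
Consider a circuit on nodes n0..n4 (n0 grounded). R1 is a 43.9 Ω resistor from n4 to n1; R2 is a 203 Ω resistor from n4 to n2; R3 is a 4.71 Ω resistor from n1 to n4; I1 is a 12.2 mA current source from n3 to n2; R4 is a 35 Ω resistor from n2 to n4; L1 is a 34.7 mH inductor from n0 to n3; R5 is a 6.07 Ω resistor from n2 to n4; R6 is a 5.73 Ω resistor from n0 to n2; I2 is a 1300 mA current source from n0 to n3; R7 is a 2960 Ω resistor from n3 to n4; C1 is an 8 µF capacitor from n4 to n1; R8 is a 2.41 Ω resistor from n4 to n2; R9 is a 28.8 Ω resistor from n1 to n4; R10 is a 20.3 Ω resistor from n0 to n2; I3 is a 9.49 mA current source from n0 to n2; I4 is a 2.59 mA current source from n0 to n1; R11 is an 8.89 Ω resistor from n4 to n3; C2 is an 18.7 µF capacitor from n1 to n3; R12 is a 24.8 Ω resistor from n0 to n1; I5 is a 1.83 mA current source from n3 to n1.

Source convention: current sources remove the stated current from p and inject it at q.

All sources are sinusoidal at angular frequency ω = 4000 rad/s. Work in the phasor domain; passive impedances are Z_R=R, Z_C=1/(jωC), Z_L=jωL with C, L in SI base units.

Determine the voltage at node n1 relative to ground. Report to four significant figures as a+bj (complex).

MNA unknowns: 4 node voltages V₁..V_4
R1: Y=0.02278+0.000j on G[4,1]
R2: Y=0.004926+0.000j on G[4,2]
R3: Y=0.2123+0.000j on G[1,4]
I1: z[3]−=0.0122, z[2]+=0.0122
R4: Y=0.02857+0.000j on G[2,4]
L1: Y=0.000-0.007205j on G[0,3]
R5: Y=0.1647+0.000j on G[2,4]
R6: Y=0.1745+0.000j on G[0,2]
I2: z[0]−=1.3, z[3]+=1.3
R7: Y=0.0003378+0.000j on G[3,4]
C1: Y=0.000+0.03200j on G[4,1]
R8: Y=0.4149+0.000j on G[4,2]
R9: Y=0.03472+0.000j on G[1,4]
R10: Y=0.04926+0.000j on G[0,2]
I3: z[0]−=0.00949, z[2]+=0.00949
I4: z[0]−=0.00259, z[1]+=0.00259
R11: Y=0.1125+0.000j on G[4,3]
C2: Y=0.000+0.07480j on G[1,3]
R12: Y=0.04032+0.000j on G[0,1]
I5: z[3]−=0.00183, z[1]+=0.00183
solve → V1=7.083+1.835j, V2=4.707+0.1311j, V3=14.34-3.718j, V4=6.389+0.1790j

7.083+1.835j V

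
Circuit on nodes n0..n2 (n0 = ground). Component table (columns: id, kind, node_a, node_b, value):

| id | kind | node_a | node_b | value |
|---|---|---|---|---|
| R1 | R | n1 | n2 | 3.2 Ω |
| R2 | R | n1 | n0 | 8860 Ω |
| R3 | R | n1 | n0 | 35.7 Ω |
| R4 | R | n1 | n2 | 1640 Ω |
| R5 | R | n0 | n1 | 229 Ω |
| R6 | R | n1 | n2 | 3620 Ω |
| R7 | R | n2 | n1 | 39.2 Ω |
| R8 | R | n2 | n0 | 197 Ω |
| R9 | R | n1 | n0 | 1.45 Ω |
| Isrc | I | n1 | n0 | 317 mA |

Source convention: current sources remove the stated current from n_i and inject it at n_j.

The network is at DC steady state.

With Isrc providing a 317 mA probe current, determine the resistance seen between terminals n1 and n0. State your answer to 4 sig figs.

R_eq = 1.375 Ω

MNA unknowns: 2 node voltages V₁..V_2
R1: Y=0.3125 on G[1,2]
R2: Y=0.0001129 on G[1,0]
R3: Y=0.02801 on G[1,0]
R4: Y=0.0006098 on G[1,2]
R5: Y=0.004367 on G[0,1]
R6: Y=0.0002762 on G[1,2]
R7: Y=0.02551 on G[2,1]
R8: Y=0.005076 on G[2,0]
R9: Y=0.6897 on G[1,0]
Isrc: z[1]−=0.317, z[0]+=0.317
solve → V1=-0.4360, V2=-0.4295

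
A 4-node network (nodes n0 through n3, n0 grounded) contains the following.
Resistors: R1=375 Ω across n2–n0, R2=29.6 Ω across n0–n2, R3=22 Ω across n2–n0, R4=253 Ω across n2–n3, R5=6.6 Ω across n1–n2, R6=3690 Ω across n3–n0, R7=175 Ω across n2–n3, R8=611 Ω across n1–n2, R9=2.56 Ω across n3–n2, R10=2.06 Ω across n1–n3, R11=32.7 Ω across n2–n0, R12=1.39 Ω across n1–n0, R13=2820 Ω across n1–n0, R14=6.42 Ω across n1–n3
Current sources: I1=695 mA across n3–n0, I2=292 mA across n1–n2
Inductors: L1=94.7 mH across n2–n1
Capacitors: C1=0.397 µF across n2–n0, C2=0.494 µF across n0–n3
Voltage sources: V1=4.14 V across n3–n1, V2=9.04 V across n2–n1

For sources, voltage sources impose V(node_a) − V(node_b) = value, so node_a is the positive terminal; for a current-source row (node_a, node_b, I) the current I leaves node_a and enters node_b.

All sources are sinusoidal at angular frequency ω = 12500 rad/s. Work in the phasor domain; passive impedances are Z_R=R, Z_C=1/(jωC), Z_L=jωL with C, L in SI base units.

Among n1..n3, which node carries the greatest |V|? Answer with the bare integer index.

Apply KCL at each of the 3 non-ground nodes and solve the resulting linear system.
Node n1: branches {L1, I2, R5, R8, R10, R12, R13, R14, V1, V2} → V_1 = -2.058-0.05706j
Node n2: branches {R1, L1, I2, R2, C1, R3, R4, R5, R7, R8, R9, R11, V2} → V_2 = 6.982-0.05706j
Node n3: branches {I1, R4, R6, R7, R9, C2, R10, R14, V1} → V_3 = 2.082-0.05706j
Source currents: i(V1)=-1.389-0.01284j, i(V2)=-3.840-0.02059j

2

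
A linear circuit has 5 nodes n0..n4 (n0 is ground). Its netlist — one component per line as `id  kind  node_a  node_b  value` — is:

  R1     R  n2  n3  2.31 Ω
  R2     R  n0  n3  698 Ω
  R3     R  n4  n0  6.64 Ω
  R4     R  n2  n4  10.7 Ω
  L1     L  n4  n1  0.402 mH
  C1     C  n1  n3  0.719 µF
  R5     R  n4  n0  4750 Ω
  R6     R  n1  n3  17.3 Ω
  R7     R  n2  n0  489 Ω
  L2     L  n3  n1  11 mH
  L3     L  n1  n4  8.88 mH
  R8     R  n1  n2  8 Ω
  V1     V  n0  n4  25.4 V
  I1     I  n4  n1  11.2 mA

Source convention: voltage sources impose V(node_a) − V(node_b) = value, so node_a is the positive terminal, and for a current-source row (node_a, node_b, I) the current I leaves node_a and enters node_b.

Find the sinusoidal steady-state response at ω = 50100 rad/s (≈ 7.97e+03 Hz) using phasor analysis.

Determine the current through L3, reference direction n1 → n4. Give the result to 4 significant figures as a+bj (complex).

0.001289-0.001508j A

MNA unknowns: 4 node voltages V₁..V_4 plus 1 source current (V1)
R1: Y=0.4329+0.000j on G[2,3]
R2: Y=0.001433+0.000j on G[0,3]
R3: Y=0.1506+0.000j on G[4,0]
R4: Y=0.09346+0.000j on G[2,4]
L1: Y=0.000-0.04965j on G[4,1]
C1: Y=0.000+0.03602j on G[1,3]
R5: Y=0.0002105+0.000j on G[4,0]
R6: Y=0.05780+0.000j on G[1,3]
R7: Y=0.002045+0.000j on G[2,0]
L2: Y=0.000-0.001815j on G[3,1]
L3: Y=0.000-0.002248j on G[1,4]
R8: Y=0.1250+0.000j on G[1,2]
V1: row V0−V4=25.4, i_V1 at 0,4
I1: z[4]−=0.0112, z[1]+=0.0112
solve → V1=-24.73+0.5736j, V2=-24.68+0.3589j, V3=-24.63+0.3761j, V4=-25.40+0.000j
aux → i_V1=-3.916+0.001273j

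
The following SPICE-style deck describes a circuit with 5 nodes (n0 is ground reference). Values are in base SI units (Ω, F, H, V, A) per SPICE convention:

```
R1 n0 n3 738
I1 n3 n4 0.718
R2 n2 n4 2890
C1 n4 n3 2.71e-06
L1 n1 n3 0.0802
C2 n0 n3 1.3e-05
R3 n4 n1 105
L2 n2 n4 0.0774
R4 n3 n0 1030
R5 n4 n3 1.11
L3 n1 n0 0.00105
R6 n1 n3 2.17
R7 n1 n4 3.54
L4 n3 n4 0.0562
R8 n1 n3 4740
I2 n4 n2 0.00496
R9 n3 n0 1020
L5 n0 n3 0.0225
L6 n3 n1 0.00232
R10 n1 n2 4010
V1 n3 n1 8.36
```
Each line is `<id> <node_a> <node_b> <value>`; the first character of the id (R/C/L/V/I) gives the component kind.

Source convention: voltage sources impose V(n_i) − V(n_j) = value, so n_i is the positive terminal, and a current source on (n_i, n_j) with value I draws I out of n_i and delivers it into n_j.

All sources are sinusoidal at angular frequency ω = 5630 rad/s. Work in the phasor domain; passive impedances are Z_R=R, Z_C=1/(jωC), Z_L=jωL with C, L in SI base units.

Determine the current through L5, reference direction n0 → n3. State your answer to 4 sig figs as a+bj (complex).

0.003418+0.1074j A

MNA unknowns: 4 node voltages V₁..V_4 plus 1 source current (V1)
R1: Y=0.001355+0.000j on G[0,3]
I1: z[3]−=0.718, z[4]+=0.718
R2: Y=0.0003460+0.000j on G[2,4]
C1: Y=0.000+0.01526j on G[4,3]
L1: Y=0.000-0.002215j on G[1,3]
C2: Y=0.000+0.07319j on G[0,3]
R3: Y=0.009524+0.000j on G[4,1]
L2: Y=0.000-0.002295j on G[2,4]
R4: Y=0.0009709+0.000j on G[3,0]
R5: Y=0.9009+0.000j on G[4,3]
L3: Y=0.000-0.1692j on G[1,0]
R6: Y=0.4608+0.000j on G[1,3]
R7: Y=0.2825+0.000j on G[1,4]
L4: Y=0.000-0.003160j on G[3,4]
R8: Y=0.0002110+0.000j on G[1,3]
I2: z[4]−=0.00496, z[2]+=0.00496
R9: Y=0.0009804+0.000j on G[3,0]
L5: Y=0.000-0.007894j on G[0,3]
L6: Y=0.000-0.07656j on G[3,1]
R10: Y=0.0002494+0.000j on G[1,2]
V1: row V3−V1=8.36, i_V1 at 3,1
solve → V1=5.242-0.4330j, V2=12.50+0.9021j, V3=13.60-0.4330j, V4=12.16-0.4186j
aux → i_V1=-5.948-0.2327j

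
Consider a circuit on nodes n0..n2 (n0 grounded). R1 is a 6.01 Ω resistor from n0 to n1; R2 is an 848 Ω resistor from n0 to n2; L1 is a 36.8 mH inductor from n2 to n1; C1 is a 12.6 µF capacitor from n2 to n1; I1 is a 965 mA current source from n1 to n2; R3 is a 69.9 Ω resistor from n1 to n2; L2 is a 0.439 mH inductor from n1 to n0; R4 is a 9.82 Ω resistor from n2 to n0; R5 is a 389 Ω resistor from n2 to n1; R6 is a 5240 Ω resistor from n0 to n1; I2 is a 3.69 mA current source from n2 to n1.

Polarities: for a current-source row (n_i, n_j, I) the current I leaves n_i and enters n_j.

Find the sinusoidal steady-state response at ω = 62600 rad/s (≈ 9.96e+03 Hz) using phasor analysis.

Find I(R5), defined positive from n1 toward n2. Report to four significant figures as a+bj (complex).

-0.0003239+0.003122j A

Apply KCL at each of the 2 non-ground nodes and solve the resulting linear system.
Node n1: branches {R1, L1, C1, I1, R3, L2, R5, R6, I2} → V_1 = -0.1088+0.4494j
Node n2: branches {R2, L1, C1, I1, R3, R4, R5, I2} → V_2 = 0.01719-0.7651j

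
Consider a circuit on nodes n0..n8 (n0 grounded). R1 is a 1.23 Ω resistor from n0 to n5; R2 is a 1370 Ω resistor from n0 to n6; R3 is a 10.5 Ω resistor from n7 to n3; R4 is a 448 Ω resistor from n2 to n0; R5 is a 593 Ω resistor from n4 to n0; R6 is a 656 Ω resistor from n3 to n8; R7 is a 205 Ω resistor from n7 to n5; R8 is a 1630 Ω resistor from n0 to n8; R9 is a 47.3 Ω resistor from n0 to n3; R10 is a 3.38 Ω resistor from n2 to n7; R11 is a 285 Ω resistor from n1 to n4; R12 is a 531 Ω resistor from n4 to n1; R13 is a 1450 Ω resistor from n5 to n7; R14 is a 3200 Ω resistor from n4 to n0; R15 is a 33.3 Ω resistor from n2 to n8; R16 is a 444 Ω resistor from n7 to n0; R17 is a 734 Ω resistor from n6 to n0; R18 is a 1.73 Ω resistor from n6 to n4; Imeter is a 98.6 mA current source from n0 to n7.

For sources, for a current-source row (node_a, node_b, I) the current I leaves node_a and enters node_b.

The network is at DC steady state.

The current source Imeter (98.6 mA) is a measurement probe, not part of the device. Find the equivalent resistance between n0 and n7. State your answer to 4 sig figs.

Apply KCL at each of the 8 non-ground nodes and solve the resulting linear system.
Node n1: branches {R11, R12} → V_1 = 0.000
Node n2: branches {R4, R10, R15} → V_2 = 3.495
Node n3: branches {R3, R6, R9} → V_3 = 2.896
Node n4: branches {R5, R11, R12, R14, R18} → V_4 = 0.000
Node n5: branches {R1, R7, R13} → V_5 = 0.02402
Node n6: branches {R2, R17, R18} → V_6 = 0.000
Node n7: branches {R3, R7, R10, R13, R16, Imeter} → V_7 = 3.531
Node n8: branches {R6, R8, R15} → V_8 = 3.400

R_eq = 35.81 Ω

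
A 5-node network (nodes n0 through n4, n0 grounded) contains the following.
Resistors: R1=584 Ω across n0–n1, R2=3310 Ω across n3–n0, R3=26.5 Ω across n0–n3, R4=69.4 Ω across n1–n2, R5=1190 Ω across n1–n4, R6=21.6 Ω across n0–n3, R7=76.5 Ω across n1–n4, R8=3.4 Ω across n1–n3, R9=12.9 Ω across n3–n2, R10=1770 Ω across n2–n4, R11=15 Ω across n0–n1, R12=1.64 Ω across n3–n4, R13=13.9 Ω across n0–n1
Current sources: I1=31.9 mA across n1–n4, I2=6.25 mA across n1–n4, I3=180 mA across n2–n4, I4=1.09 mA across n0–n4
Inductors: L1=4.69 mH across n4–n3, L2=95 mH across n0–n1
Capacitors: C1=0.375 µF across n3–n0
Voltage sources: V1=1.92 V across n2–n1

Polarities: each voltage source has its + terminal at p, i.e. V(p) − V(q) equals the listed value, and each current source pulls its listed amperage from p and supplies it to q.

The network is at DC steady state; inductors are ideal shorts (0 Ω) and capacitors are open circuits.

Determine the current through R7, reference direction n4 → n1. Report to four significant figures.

0.01026 A

MNA unknowns: 4 node voltages V₁..V_4 plus 3 source currents (L1, L2, V1)
R1: Y=0.001712 on G[0,1]
I1: z[1]−=0.0319, z[4]+=0.0319
R2: Y=0.0003021 on G[3,0]
R3: Y=0.03774 on G[0,3]
R4: Y=0.01441 on G[1,2]
R5: Y=0.0008403 on G[1,4]
I2: z[1]−=0.00625, z[4]+=0.00625
I3: z[2]−=0.18, z[4]+=0.18
R6: Y=0.04630 on G[0,3]
I4: z[0]−=0.00109, z[4]+=0.00109
R7: Y=0.01307 on G[1,4]
L1: row V4−V3=0, i_L1 at 4,3
C1: Y=0.000 on G[3,0]
R8: Y=0.2941 on G[1,3]
R9: Y=0.07752 on G[3,2]
L2: row V0−V1=0, i_L2 at 0,1
R10: Y=0.0005650 on G[2,4]
R11: Y=0.06667 on G[0,1]
R12: Y=0.6098 on G[3,4]
R13: Y=0.07194 on G[0,1]
V1: row V2−V1=1.92, i_V1 at 2,1
solve → V1=0.000, V2=1.920, V3=0.7847, V4=0.7847
aux → i_L1=0.2090, i_L2=0.06509, i_V1=-0.2963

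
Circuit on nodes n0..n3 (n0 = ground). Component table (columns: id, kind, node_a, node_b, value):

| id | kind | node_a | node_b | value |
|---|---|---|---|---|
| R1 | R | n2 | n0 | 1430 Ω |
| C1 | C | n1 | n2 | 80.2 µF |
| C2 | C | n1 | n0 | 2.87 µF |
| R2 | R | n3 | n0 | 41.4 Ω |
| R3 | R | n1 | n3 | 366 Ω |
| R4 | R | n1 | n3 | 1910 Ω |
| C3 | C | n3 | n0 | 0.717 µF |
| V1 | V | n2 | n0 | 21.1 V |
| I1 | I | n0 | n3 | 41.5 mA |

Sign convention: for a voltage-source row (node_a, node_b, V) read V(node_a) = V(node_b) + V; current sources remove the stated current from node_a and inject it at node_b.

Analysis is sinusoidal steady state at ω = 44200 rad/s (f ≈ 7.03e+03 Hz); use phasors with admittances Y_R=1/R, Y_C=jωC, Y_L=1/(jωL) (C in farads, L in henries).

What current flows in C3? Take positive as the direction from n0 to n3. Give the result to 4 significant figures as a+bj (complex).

-0.06165-0.05338j A

Apply KCL at each of the 3 non-ground nodes and solve the resulting linear system.
Node n1: branches {C1, C2, R3, R4} → V_1 = 20.37+0.01657j
Node n2: branches {R1, C1, V1} → V_2 = 21.10+0.000j
Node n3: branches {R2, R3, R4, C3, I1} → V_3 = 1.684-1.945j
Source currents: i(V1)=-0.07349-2.590j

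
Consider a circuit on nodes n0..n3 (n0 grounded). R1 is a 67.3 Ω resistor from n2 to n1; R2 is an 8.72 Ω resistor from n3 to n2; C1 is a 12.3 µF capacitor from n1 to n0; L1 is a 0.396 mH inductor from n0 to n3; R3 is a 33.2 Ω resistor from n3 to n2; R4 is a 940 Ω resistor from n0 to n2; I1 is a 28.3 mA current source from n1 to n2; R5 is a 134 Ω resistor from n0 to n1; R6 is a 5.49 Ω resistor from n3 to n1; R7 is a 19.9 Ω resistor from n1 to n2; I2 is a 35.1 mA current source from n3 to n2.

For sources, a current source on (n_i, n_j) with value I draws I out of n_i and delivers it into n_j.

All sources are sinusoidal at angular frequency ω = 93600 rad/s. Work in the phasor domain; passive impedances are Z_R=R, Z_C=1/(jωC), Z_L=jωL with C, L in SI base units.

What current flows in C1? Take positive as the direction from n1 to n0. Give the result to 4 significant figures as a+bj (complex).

Element admittances at ω=93600 rad/s:
  Y(R1) = 0.01486+0.000j S between n2,n1
  Y(R2) = 0.1147+0.000j S between n3,n2
  Y(C1) = 0.000+1.151j S between n1,n0
  Y(L1) = 0.000-0.02698j S between n0,n3
  Y(R3) = 0.03012+0.000j S between n3,n2
  Y(R4) = 0.001064+0.000j S between n0,n2
  I1: injects 0.0283 A into n2 (from n1)
  Y(R5) = 0.007463+0.000j S between n0,n1
  Y(R6) = 0.1821+0.000j S between n3,n1
  Y(R7) = 0.05025+0.000j S between n1,n2
  I2: injects 0.0351 A into n2 (from n3)
Assemble and solve the 3×3 MNA system:
  V(n1)=0.0008673+0.0004205j  V(n2)=0.3264+0.003450j  V(n3)=0.03726+0.004837j

-0.0004842+0.0009986j A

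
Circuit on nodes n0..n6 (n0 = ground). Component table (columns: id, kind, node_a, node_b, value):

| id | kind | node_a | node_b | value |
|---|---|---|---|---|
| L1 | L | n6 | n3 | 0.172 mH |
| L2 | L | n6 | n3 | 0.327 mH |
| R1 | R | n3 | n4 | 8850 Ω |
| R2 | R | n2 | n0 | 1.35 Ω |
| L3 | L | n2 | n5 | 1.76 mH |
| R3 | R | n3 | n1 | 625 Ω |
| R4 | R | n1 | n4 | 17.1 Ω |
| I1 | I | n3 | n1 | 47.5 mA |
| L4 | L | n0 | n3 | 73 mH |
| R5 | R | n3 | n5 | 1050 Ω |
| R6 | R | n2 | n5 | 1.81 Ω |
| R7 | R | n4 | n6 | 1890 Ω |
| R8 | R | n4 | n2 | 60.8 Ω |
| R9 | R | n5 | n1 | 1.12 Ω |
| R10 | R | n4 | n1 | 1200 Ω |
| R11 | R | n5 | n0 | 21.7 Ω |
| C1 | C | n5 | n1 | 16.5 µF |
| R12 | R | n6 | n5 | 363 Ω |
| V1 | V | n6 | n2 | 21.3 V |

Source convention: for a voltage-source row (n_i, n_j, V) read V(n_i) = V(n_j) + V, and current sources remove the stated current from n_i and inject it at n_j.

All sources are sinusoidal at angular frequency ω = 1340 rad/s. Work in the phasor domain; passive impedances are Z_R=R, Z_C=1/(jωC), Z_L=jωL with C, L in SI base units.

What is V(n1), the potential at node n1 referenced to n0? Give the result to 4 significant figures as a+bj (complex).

Element admittances at ω=1340 rad/s:
  Y(L1) = 0.000-4.339j S between n6,n3
  Y(L2) = 0.000-2.282j S between n6,n3
  Y(R1) = 0.0001130+0.000j S between n3,n4
  Y(R2) = 0.7407+0.000j S between n2,n0
  Y(L3) = 0.000-0.4240j S between n2,n5
  Y(R3) = 0.001600+0.000j S between n3,n1
  Y(R4) = 0.05848+0.000j S between n1,n4
  I1: injects 0.0475 A into n1 (from n3)
  Y(L4) = 0.000-0.01022j S between n0,n3
  Y(R5) = 0.0009524+0.000j S between n3,n5
  Y(R6) = 0.5525+0.000j S between n2,n5
  Y(R7) = 0.0005291+0.000j S between n4,n6
  Y(R8) = 0.01645+0.000j S between n4,n2
  Y(R9) = 0.8929+0.000j S between n5,n1
  Y(R10) = 0.0008333+0.000j S between n4,n1
  Y(R11) = 0.04608+0.000j S between n5,n0
  Y(C1) = 0.000+0.02211j S between n5,n1
  Y(R12) = 0.002755+0.000j S between n6,n5
  V1: constraint V(n6)−V(n2) = 21.3
Assemble and solve the 7×7 MNA system:
  V(n1)=0.2802+0.3802j  V(n2)=-0.01482+0.2694j  V(n3)=21.25+0.2534j  V(n4)=0.3932+0.3554j  V(n5)=0.1820+0.3845j  V(n6)=21.29+0.2694j
  i(V1)=-0.1753+0.2180j

0.2802+0.3802j V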